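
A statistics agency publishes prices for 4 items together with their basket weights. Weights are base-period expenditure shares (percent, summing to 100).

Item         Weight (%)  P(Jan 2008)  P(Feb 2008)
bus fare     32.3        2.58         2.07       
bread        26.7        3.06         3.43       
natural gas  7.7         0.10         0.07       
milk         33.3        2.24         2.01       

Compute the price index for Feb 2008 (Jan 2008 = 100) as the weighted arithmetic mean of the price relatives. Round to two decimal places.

bus fare: 32.3 × (2.07/2.58) = 32.3 × 0.802326 = 25.9151
bread: 26.7 × (3.43/3.06) = 26.7 × 1.120915 = 29.9284
natural gas: 7.7 × (0.07/0.10) = 7.7 × 0.700000 = 5.3900
milk: 33.3 × (2.01/2.24) = 33.3 × 0.897321 = 29.8808
Index = Σ wᵢ·(p₁ᵢ/p₀ᵢ) = 25.9151 + 29.9284 + 5.3900 + 29.8808 = 91.1144

91.11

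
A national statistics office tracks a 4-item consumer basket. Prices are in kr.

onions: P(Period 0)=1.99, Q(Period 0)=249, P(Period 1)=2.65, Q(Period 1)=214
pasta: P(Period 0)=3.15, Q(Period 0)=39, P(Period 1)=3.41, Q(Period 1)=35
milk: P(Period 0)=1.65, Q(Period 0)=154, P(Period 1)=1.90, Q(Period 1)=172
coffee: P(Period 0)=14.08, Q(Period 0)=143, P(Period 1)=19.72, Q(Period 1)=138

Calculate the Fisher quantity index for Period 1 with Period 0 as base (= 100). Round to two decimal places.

Laspeyres component (base-period weights):
ΣP(Period 0)Q(Period 1) = 1.99×214 + 3.15×35 + 1.65×172 + 14.08×138 = 425.86 + 110.25 + 283.8 + 1943.04 = 2762.95
ΣP(Period 0)Q(Period 0) = 1.99×249 + 3.15×39 + 1.65×154 + 14.08×143 = 495.51 + 122.85 + 254.1 + 2013.44 = 2885.9
L = 2762.95 / 2885.9 × 100 = 95.7396
Paasche component (current-period weights):
ΣP(Period 1)Q(Period 1) = 2.65×214 + 3.41×35 + 1.90×172 + 19.72×138 = 567.1 + 119.35 + 326.8 + 2721.36 = 3734.61
ΣP(Period 1)Q(Period 0) = 2.65×249 + 3.41×39 + 1.90×154 + 19.72×143 = 659.85 + 132.99 + 292.6 + 2819.96 = 3905.4
P = 3734.61 / 3905.4 × 100 = 95.6268
Fisher = √(L × P) = √(95.7396 × 95.6268) = 95.6832

95.68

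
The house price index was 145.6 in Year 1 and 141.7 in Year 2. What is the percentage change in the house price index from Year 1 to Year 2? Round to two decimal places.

Change = (141.7 − 145.6) / 145.6 × 100
       = -3.9 / 145.6 × 100 = -2.6786%

-2.68%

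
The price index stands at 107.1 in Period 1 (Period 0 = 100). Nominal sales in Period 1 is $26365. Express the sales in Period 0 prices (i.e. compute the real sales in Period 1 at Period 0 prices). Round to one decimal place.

Real = Nominal ÷ (Index/100) = 26365 ÷ (107.1/100)
     = 26365 ÷ 1.071 = 24617.1802

24617.2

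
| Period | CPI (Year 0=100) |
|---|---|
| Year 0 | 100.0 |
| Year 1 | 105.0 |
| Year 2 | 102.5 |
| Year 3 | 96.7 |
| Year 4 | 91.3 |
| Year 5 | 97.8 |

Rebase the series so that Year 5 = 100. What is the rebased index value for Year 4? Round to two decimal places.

Rebased(Year 4) = 91.3 / 97.8 × 100 = 93.3538

93.35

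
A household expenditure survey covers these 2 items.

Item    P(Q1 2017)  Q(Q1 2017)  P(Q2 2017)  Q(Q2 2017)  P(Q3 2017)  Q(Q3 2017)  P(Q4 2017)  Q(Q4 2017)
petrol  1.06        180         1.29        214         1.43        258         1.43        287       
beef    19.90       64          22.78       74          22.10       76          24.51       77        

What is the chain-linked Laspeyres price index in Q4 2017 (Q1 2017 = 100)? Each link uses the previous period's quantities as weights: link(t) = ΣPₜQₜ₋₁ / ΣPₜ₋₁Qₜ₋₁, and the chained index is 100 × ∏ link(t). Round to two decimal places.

124.43

Link Q1 2017→Q2 2017:
ΣP(Q2 2017)Q(Q1 2017) = 1.29×180 + 22.78×64 = 232.2 + 1457.92 = 1690.12
ΣP(Q1 2017)Q(Q1 2017) = 1.06×180 + 19.90×64 = 190.8 + 1273.6 = 1464.4
link = 1690.12/1464.4 = 1.154138
Link Q2 2017→Q3 2017:
ΣP(Q3 2017)Q(Q2 2017) = 1.43×214 + 22.10×74 = 306.02 + 1635.4 = 1941.42
ΣP(Q2 2017)Q(Q2 2017) = 1.29×214 + 22.78×74 = 276.06 + 1685.72 = 1961.78
link = 1941.42/1961.78 = 0.989622
Link Q3 2017→Q4 2017:
ΣP(Q4 2017)Q(Q3 2017) = 1.43×258 + 24.51×76 = 368.94 + 1862.76 = 2231.7
ΣP(Q3 2017)Q(Q3 2017) = 1.43×258 + 22.10×76 = 368.94 + 1679.6 = 2048.54
link = 2231.7/2048.54 = 1.089410
Chained index = 100 × 1.154138 × 0.989622 × 1.089410 = 124.4281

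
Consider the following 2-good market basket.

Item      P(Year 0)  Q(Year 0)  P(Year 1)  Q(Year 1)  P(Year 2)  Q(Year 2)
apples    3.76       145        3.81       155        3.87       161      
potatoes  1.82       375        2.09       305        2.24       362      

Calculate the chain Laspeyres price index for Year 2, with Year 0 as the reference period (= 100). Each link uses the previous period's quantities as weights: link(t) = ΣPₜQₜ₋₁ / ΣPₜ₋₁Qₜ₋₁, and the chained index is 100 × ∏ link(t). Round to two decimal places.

Link Year 0→Year 1:
ΣP(Year 1)Q(Year 0) = 3.81×145 + 2.09×375 = 552.45 + 783.75 = 1336.2
ΣP(Year 0)Q(Year 0) = 3.76×145 + 1.82×375 = 545.2 + 682.5 = 1227.7
link = 1336.2/1227.7 = 1.088377
Link Year 1→Year 2:
ΣP(Year 2)Q(Year 1) = 3.87×155 + 2.24×305 = 599.85 + 683.2 = 1283.05
ΣP(Year 1)Q(Year 1) = 3.81×155 + 2.09×305 = 590.55 + 637.45 = 1228
link = 1283.05/1228 = 1.044829
Chained index = 100 × 1.088377 × 1.044829 = 113.7167

113.72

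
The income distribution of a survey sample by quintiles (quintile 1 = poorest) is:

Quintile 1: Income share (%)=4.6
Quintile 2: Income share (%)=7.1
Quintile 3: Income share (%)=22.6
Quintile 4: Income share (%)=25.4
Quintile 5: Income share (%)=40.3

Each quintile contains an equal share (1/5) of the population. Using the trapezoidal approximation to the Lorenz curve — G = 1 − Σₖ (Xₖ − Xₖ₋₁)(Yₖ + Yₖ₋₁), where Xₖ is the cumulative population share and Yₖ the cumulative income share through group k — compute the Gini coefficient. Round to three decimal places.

0.359

Cumulative income shares Yₖ: 0.0460, 0.1170, 0.3430, 0.5970, 1.0000
Σ (Xₖ−Xₖ₋₁)(Yₖ+Yₖ₋₁) = (1/5)(0.0460+0.0000) + (1/5)(0.1170+0.0460) + (1/5)(0.3430+0.1170) + (1/5)(0.5970+0.3430) + (1/5)(1.0000+0.5970)
  = 0.0092 + 0.0326 + 0.0920 + 0.1880 + 0.3194 = 0.6412
G = 1 − 0.6412 = 0.3588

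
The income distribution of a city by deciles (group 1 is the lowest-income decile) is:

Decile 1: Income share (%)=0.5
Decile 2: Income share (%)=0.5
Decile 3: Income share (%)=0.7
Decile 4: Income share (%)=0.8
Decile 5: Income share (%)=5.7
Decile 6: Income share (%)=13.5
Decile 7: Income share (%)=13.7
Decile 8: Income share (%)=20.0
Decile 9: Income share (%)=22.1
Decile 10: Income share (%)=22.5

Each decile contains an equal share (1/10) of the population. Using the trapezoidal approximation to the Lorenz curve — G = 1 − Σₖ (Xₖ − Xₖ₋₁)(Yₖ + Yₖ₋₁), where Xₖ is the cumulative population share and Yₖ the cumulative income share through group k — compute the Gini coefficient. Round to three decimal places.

0.492

Cumulative income shares Yₖ: 0.0050, 0.0100, 0.0170, 0.0250, 0.0820, 0.2170, 0.3540, 0.5540, 0.7750, 1.0000
Σ (Xₖ−Xₖ₋₁)(Yₖ+Yₖ₋₁) = (1/10)(0.0050+0.0000) + (1/10)(0.0100+0.0050) + (1/10)(0.0170+0.0100) + (1/10)(0.0250+0.0170) + (1/10)(0.0820+0.0250) + (1/10)(0.2170+0.0820) + (1/10)(0.3540+0.2170) + (1/10)(0.5540+0.3540) + (1/10)(0.7750+0.5540) + (1/10)(1.0000+0.7750)
  = 0.0005 + 0.0015 + 0.0027 + 0.0042 + 0.0107 + 0.0299 + 0.0571 + 0.0908 + 0.1329 + 0.1775 = 0.5078
G = 1 − 0.5078 = 0.4922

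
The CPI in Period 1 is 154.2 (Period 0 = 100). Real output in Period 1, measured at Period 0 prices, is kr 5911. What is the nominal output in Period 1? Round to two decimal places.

9114.76

Nominal = Real × (Index/100) = 5911 × (154.2/100)
        = 5911 × 1.542 = 9114.7620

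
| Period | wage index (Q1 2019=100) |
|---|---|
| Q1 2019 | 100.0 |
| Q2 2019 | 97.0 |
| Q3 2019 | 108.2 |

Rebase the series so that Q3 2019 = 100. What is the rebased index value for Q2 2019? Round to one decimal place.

Rebased(Q2 2019) = 97.0 / 108.2 × 100 = 89.6488

89.6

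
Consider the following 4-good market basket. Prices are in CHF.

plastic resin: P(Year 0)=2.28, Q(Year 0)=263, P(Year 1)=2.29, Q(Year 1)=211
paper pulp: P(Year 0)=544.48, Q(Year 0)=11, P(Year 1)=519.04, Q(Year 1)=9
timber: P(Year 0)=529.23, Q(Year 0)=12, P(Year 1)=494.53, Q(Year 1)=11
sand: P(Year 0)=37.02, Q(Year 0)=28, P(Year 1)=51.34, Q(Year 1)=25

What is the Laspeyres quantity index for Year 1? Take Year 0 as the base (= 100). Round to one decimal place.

Laspeyres quantity index uses base-period prices as weights.
ΣP(Year 0)·Q(Year 1) = 2.28×211 + 544.48×9 + 529.23×11 + 37.02×25 = 481.08 + 4900.32 + 5821.53 + 925.5 = 12128.43
ΣP(Year 0)·Q(Year 0) = 2.28×263 + 544.48×11 + 529.23×12 + 37.02×28 = 599.64 + 5989.28 + 6350.76 + 1036.56 = 13976.24
Index = 12128.43 / 13976.24 × 100 = 86.7789

86.8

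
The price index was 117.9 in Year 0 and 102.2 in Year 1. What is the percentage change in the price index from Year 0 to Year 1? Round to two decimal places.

Change = (102.2 − 117.9) / 117.9 × 100
       = -15.7 / 117.9 × 100 = -13.3164%

-13.32%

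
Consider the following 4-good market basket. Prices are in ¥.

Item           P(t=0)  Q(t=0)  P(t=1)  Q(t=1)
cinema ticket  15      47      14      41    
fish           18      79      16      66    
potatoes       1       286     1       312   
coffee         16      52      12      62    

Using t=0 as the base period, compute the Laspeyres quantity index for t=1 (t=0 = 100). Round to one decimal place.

Laspeyres quantity index uses base-period prices as weights.
ΣP(t=0)·Q(t=1) = 15×41 + 18×66 + 1×312 + 16×62 = 615 + 1188 + 312 + 992 = 3107
ΣP(t=0)·Q(t=0) = 15×47 + 18×79 + 1×286 + 16×52 = 705 + 1422 + 286 + 832 = 3245
Index = 3107 / 3245 × 100 = 95.7473

95.7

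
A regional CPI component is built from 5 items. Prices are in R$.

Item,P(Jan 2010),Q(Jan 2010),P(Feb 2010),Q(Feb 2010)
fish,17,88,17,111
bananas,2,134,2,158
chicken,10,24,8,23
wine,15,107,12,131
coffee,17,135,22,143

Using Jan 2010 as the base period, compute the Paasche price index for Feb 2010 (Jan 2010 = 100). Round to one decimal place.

Paasche price index uses current-period quantities as weights.
ΣP(Feb 2010)·Q(Feb 2010) = 17×111 + 2×158 + 8×23 + 12×131 + 22×143 = 1887 + 316 + 184 + 1572 + 3146 = 7105
ΣP(Jan 2010)·Q(Feb 2010) = 17×111 + 2×158 + 10×23 + 15×131 + 17×143 = 1887 + 316 + 230 + 1965 + 2431 = 6829
Index = 7105 / 6829 × 100 = 104.0416

104.0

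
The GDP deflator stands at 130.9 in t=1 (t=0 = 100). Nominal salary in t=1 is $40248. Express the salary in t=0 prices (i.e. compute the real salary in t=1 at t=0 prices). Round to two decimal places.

30747.14

Real = Nominal ÷ (Index/100) = 40248 ÷ (130.9/100)
     = 40248 ÷ 1.309 = 30747.1352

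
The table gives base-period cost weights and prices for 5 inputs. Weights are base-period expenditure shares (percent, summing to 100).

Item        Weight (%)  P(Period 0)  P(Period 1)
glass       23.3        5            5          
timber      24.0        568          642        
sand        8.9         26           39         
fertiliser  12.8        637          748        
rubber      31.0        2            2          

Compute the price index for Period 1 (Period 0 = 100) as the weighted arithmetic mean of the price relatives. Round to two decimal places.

glass: 23.3 × (5/5) = 23.3 × 1.000000 = 23.3000
timber: 24.0 × (642/568) = 24.0 × 1.130282 = 27.1268
sand: 8.9 × (39/26) = 8.9 × 1.500000 = 13.3500
fertiliser: 12.8 × (748/637) = 12.8 × 1.174254 = 15.0305
rubber: 31.0 × (2/2) = 31.0 × 1.000000 = 31.0000
Index = Σ wᵢ·(p₁ᵢ/p₀ᵢ) = 23.3000 + 27.1268 + 13.3500 + 15.0305 + 31.0000 = 109.8072

109.81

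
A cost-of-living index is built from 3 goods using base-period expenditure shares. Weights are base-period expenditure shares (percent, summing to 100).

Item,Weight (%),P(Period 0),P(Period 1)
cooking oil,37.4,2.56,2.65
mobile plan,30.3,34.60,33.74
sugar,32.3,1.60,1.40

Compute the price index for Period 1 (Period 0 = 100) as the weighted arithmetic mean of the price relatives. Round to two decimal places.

cooking oil: 37.4 × (2.65/2.56) = 37.4 × 1.035156 = 38.7148
mobile plan: 30.3 × (33.74/34.60) = 30.3 × 0.975145 = 29.5469
sugar: 32.3 × (1.40/1.60) = 32.3 × 0.875000 = 28.2625
Index = Σ wᵢ·(p₁ᵢ/p₀ᵢ) = 38.7148 + 29.5469 + 28.2625 = 96.5242

96.52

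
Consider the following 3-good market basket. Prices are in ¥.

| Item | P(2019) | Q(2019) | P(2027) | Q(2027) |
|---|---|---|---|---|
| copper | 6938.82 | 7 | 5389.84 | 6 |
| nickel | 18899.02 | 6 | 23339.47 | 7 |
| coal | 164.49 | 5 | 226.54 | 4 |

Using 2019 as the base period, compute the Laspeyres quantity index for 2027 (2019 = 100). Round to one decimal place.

107.2

Laspeyres quantity index uses base-period prices as weights.
ΣP(2019)·Q(2027) = 6938.82×6 + 18899.02×7 + 164.49×4 = 41632.92 + 132293.14 + 657.96 = 174584.02
ΣP(2019)·Q(2019) = 6938.82×7 + 18899.02×6 + 164.49×5 = 48571.74 + 113394.12 + 822.45 = 162788.31
Index = 174584.02 / 162788.31 × 100 = 107.2460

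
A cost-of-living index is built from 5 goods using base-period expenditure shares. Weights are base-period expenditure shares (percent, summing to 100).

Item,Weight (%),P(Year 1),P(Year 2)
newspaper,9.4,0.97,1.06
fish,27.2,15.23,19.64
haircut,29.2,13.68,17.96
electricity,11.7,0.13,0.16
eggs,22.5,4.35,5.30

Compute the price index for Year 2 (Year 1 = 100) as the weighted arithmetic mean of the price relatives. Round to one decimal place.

newspaper: 9.4 × (1.06/0.97) = 9.4 × 1.092784 = 10.2722
fish: 27.2 × (19.64/15.23) = 27.2 × 1.289560 = 35.0760
haircut: 29.2 × (17.96/13.68) = 29.2 × 1.312865 = 38.3357
electricity: 11.7 × (0.16/0.13) = 11.7 × 1.230769 = 14.4000
eggs: 22.5 × (5.30/4.35) = 22.5 × 1.218391 = 27.4138
Index = Σ wᵢ·(p₁ᵢ/p₀ᵢ) = 10.2722 + 35.0760 + 38.3357 + 14.4000 + 27.4138 = 125.4977

125.5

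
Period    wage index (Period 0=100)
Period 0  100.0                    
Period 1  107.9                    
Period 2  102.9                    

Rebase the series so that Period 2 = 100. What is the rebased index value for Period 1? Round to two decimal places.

Rebased(Period 1) = 107.9 / 102.9 × 100 = 104.8591

104.86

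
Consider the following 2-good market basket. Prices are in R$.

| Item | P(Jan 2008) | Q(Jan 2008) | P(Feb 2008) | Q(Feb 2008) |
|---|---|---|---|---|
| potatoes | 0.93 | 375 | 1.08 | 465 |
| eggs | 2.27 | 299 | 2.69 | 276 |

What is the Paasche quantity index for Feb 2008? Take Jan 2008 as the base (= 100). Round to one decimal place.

102.9

Paasche quantity index uses current-period prices as weights.
ΣP(Feb 2008)·Q(Feb 2008) = 1.08×465 + 2.69×276 = 502.2 + 742.44 = 1244.64
ΣP(Feb 2008)·Q(Jan 2008) = 1.08×375 + 2.69×299 = 405 + 804.31 = 1209.31
Index = 1244.64 / 1209.31 × 100 = 102.9215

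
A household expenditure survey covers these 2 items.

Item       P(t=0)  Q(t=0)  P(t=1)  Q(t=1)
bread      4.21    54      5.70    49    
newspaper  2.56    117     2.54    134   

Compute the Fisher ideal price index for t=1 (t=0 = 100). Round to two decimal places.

Laspeyres component (base-period weights):
ΣP(t=1)Q(t=0) = 5.70×54 + 2.54×117 = 307.8 + 297.18 = 604.98
ΣP(t=0)Q(t=0) = 4.21×54 + 2.56×117 = 227.34 + 299.52 = 526.86
L = 604.98 / 526.86 × 100 = 114.8275
Paasche component (current-period weights):
ΣP(t=1)Q(t=1) = 5.70×49 + 2.54×134 = 279.3 + 340.36 = 619.66
ΣP(t=0)Q(t=1) = 4.21×49 + 2.56×134 = 206.29 + 343.04 = 549.33
P = 619.66 / 549.33 × 100 = 112.8029
Fisher = √(L × P) = √(114.8275 × 112.8029) = 113.8107

113.81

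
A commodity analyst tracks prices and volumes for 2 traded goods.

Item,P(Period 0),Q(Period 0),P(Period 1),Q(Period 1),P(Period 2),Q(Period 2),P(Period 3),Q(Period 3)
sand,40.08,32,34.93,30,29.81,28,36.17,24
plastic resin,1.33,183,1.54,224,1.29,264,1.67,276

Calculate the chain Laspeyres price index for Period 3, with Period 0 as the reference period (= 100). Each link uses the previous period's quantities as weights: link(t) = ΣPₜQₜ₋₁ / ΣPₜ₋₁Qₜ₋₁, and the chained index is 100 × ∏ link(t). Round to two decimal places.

96.37

Link Period 0→Period 1:
ΣP(Period 1)Q(Period 0) = 34.93×32 + 1.54×183 = 1117.76 + 281.82 = 1399.58
ΣP(Period 0)Q(Period 0) = 40.08×32 + 1.33×183 = 1282.56 + 243.39 = 1525.95
link = 1399.58/1525.95 = 0.917186
Link Period 1→Period 2:
ΣP(Period 2)Q(Period 1) = 29.81×30 + 1.29×224 = 894.3 + 288.96 = 1183.26
ΣP(Period 1)Q(Period 1) = 34.93×30 + 1.54×224 = 1047.9 + 344.96 = 1392.86
link = 1183.26/1392.86 = 0.849518
Link Period 2→Period 3:
ΣP(Period 3)Q(Period 2) = 36.17×28 + 1.67×264 = 1012.76 + 440.88 = 1453.64
ΣP(Period 2)Q(Period 2) = 29.81×28 + 1.29×264 = 834.68 + 340.56 = 1175.24
link = 1453.64/1175.24 = 1.236888
Chained index = 100 × 0.917186 × 0.849518 × 1.236888 = 96.3741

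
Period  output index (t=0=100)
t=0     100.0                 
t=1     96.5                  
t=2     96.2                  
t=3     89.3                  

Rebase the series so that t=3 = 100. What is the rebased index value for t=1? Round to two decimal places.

108.06

Rebased(t=1) = 96.5 / 89.3 × 100 = 108.0627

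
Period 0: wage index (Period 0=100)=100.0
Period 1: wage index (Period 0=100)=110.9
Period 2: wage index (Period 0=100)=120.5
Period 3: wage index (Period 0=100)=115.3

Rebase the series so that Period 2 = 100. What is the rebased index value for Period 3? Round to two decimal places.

95.68

Rebased(Period 3) = 115.3 / 120.5 × 100 = 95.6846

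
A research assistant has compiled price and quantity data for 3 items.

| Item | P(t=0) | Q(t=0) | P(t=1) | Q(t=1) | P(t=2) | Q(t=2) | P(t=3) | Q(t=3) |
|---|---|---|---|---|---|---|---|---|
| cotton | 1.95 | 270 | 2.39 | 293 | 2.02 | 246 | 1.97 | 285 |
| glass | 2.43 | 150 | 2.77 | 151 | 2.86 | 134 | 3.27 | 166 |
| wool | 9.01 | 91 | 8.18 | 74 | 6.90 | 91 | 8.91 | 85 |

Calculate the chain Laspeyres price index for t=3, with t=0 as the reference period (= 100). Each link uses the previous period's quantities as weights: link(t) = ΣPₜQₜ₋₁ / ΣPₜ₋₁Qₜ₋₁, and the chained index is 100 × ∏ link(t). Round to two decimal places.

107.95

Link t=0→t=1:
ΣP(t=1)Q(t=0) = 2.39×270 + 2.77×150 + 8.18×91 = 645.3 + 415.5 + 744.38 = 1805.18
ΣP(t=0)Q(t=0) = 1.95×270 + 2.43×150 + 9.01×91 = 526.5 + 364.5 + 819.91 = 1710.91
link = 1805.18/1710.91 = 1.055099
Link t=1→t=2:
ΣP(t=2)Q(t=1) = 2.02×293 + 2.86×151 + 6.90×74 = 591.86 + 431.86 + 510.6 = 1534.32
ΣP(t=1)Q(t=1) = 2.39×293 + 2.77×151 + 8.18×74 = 700.27 + 418.27 + 605.32 = 1723.86
link = 1534.32/1723.86 = 0.890049
Link t=2→t=3:
ΣP(t=3)Q(t=2) = 1.97×246 + 3.27×134 + 8.91×91 = 484.62 + 438.18 + 810.81 = 1733.61
ΣP(t=2)Q(t=2) = 2.02×246 + 2.86×134 + 6.90×91 = 496.92 + 383.24 + 627.9 = 1508.06
link = 1733.61/1508.06 = 1.149563
Chained index = 100 × 1.055099 × 0.890049 × 1.149563 = 107.9543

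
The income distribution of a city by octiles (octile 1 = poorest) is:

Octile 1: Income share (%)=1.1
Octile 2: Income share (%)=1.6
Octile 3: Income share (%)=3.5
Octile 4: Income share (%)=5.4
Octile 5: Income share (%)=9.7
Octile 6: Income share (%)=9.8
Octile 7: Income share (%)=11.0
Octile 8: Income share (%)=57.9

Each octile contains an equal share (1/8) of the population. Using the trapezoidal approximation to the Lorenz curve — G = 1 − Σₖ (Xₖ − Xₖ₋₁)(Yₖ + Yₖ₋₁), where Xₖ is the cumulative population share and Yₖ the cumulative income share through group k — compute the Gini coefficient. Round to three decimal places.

Cumulative income shares Yₖ: 0.0110, 0.0270, 0.0620, 0.1160, 0.2130, 0.3110, 0.4210, 1.0000
Σ (Xₖ−Xₖ₋₁)(Yₖ+Yₖ₋₁) = (1/8)(0.0110+0.0000) + (1/8)(0.0270+0.0110) + (1/8)(0.0620+0.0270) + (1/8)(0.1160+0.0620) + (1/8)(0.2130+0.1160) + (1/8)(0.3110+0.2130) + (1/8)(0.4210+0.3110) + (1/8)(1.0000+0.4210)
  = 0.0014 + 0.0048 + 0.0111 + 0.0223 + 0.0411 + 0.0655 + 0.0915 + 0.1776 = 0.4153
G = 1 − 0.4153 = 0.5847

0.585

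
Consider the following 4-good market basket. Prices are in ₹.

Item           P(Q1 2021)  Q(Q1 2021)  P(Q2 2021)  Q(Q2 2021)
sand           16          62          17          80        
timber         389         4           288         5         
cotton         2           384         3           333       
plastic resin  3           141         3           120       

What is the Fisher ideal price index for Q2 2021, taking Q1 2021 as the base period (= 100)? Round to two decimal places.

Laspeyres component (base-period weights):
ΣP(Q2 2021)Q(Q1 2021) = 17×62 + 288×4 + 3×384 + 3×141 = 1054 + 1152 + 1152 + 423 = 3781
ΣP(Q1 2021)Q(Q1 2021) = 16×62 + 389×4 + 2×384 + 3×141 = 992 + 1556 + 768 + 423 = 3739
L = 3781 / 3739 × 100 = 101.1233
Paasche component (current-period weights):
ΣP(Q2 2021)Q(Q2 2021) = 17×80 + 288×5 + 3×333 + 3×120 = 1360 + 1440 + 999 + 360 = 4159
ΣP(Q1 2021)Q(Q2 2021) = 16×80 + 389×5 + 2×333 + 3×120 = 1280 + 1945 + 666 + 360 = 4251
P = 4159 / 4251 × 100 = 97.8358
Fisher = √(L × P) = √(101.1233 × 97.8358) = 99.4660

99.47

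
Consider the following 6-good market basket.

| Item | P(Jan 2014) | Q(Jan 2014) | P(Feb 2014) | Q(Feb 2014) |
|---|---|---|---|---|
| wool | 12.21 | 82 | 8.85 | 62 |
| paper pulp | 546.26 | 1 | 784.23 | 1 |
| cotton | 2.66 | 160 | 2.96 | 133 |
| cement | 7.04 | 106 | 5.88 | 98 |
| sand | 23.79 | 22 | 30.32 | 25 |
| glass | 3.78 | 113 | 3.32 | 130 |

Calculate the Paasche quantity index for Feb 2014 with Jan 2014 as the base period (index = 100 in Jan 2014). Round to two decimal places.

Paasche quantity index uses current-period prices as weights.
ΣP(Feb 2014)·Q(Feb 2014) = 8.85×62 + 784.23×1 + 2.96×133 + 5.88×98 + 30.32×25 + 3.32×130 = 548.7 + 784.23 + 393.68 + 576.24 + 758 + 431.6 = 3492.45
ΣP(Feb 2014)·Q(Jan 2014) = 8.85×82 + 784.23×1 + 2.96×160 + 5.88×106 + 30.32×22 + 3.32×113 = 725.7 + 784.23 + 473.6 + 623.28 + 667.04 + 375.16 = 3649.01
Index = 3492.45 / 3649.01 × 100 = 95.7095

95.71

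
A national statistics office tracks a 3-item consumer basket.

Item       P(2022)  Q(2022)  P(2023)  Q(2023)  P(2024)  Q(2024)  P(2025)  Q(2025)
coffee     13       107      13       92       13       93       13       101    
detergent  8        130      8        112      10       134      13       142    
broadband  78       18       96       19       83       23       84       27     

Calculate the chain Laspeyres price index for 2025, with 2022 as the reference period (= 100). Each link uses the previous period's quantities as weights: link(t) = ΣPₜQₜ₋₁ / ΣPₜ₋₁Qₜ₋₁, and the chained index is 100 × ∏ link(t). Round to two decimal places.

Link 2022→2023:
ΣP(2023)Q(2022) = 13×107 + 8×130 + 96×18 = 1391 + 1040 + 1728 = 4159
ΣP(2022)Q(2022) = 13×107 + 8×130 + 78×18 = 1391 + 1040 + 1404 = 3835
link = 4159/3835 = 1.084485
Link 2023→2024:
ΣP(2024)Q(2023) = 13×92 + 10×112 + 83×19 = 1196 + 1120 + 1577 = 3893
ΣP(2023)Q(2023) = 13×92 + 8×112 + 96×19 = 1196 + 896 + 1824 = 3916
link = 3893/3916 = 0.994127
Link 2024→2025:
ΣP(2025)Q(2024) = 13×93 + 13×134 + 84×23 = 1209 + 1742 + 1932 = 4883
ΣP(2024)Q(2024) = 13×93 + 10×134 + 83×23 = 1209 + 1340 + 1909 = 4458
link = 4883/4458 = 1.095334
Chained index = 100 × 1.084485 × 0.994127 × 1.095334 = 118.0897

118.09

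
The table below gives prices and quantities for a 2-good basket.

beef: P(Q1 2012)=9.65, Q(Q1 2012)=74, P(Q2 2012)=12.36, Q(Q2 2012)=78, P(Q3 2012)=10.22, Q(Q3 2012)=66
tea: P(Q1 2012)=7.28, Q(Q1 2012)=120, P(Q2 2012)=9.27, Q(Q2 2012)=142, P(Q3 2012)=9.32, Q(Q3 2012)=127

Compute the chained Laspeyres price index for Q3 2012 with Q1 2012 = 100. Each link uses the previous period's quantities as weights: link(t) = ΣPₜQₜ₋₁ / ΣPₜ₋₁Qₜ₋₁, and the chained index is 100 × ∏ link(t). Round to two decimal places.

Link Q1 2012→Q2 2012:
ΣP(Q2 2012)Q(Q1 2012) = 12.36×74 + 9.27×120 = 914.64 + 1112.4 = 2027.04
ΣP(Q1 2012)Q(Q1 2012) = 9.65×74 + 7.28×120 = 714.1 + 873.6 = 1587.7
link = 2027.04/1587.7 = 1.276715
Link Q2 2012→Q3 2012:
ΣP(Q3 2012)Q(Q2 2012) = 10.22×78 + 9.32×142 = 797.16 + 1323.44 = 2120.6
ΣP(Q2 2012)Q(Q2 2012) = 12.36×78 + 9.27×142 = 964.08 + 1316.34 = 2280.42
link = 2120.6/2280.42 = 0.929916
Chained index = 100 × 1.276715 × 0.929916 = 118.7238

118.72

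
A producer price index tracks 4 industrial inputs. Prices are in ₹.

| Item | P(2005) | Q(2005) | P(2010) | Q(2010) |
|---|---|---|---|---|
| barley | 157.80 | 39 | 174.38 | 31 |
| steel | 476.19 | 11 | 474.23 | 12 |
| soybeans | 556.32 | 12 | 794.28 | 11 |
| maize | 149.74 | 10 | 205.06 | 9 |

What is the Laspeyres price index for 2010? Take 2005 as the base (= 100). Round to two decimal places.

Laspeyres price index uses base-period quantities as weights.
ΣP(2010)·Q(2005) = 174.38×39 + 474.23×11 + 794.28×12 + 205.06×10 = 6800.82 + 5216.53 + 9531.36 + 2050.6 = 23599.31
ΣP(2005)·Q(2005) = 157.80×39 + 476.19×11 + 556.32×12 + 149.74×10 = 6154.2 + 5238.09 + 6675.84 + 1497.4 = 19565.53
Index = 23599.31 / 19565.53 × 100 = 120.6168

120.62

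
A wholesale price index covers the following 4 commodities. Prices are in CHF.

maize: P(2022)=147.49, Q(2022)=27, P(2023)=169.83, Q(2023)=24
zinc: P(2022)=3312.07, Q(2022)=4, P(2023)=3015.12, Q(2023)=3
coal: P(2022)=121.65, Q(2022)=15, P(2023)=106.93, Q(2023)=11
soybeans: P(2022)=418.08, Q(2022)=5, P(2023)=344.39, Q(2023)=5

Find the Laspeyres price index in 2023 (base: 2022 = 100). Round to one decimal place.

Laspeyres price index uses base-period quantities as weights.
ΣP(2023)·Q(2022) = 169.83×27 + 3015.12×4 + 106.93×15 + 344.39×5 = 4585.41 + 12060.48 + 1603.95 + 1721.95 = 19971.79
ΣP(2022)·Q(2022) = 147.49×27 + 3312.07×4 + 121.65×15 + 418.08×5 = 3982.23 + 13248.28 + 1824.75 + 2090.4 = 21145.66
Index = 19971.79 / 21145.66 × 100 = 94.4486

94.4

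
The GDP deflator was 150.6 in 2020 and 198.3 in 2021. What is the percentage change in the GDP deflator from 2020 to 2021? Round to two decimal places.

31.67%

Change = (198.3 − 150.6) / 150.6 × 100
       = 47.7 / 150.6 × 100 = 31.6733%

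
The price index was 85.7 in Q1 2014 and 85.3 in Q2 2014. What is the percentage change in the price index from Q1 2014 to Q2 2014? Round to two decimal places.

-0.47%

Change = (85.3 − 85.7) / 85.7 × 100
       = -0.4 / 85.7 × 100 = -0.4667%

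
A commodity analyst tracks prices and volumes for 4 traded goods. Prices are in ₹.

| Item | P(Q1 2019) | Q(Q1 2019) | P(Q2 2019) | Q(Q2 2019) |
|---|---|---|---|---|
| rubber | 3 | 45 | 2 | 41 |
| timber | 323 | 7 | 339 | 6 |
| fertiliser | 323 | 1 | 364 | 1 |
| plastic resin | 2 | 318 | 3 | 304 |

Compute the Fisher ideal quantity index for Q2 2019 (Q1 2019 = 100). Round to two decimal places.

89.45

Laspeyres component (base-period weights):
ΣP(Q1 2019)Q(Q2 2019) = 3×41 + 323×6 + 323×1 + 2×304 = 123 + 1938 + 323 + 608 = 2992
ΣP(Q1 2019)Q(Q1 2019) = 3×45 + 323×7 + 323×1 + 2×318 = 135 + 2261 + 323 + 636 = 3355
L = 2992 / 3355 × 100 = 89.1803
Paasche component (current-period weights):
ΣP(Q2 2019)Q(Q2 2019) = 2×41 + 339×6 + 364×1 + 3×304 = 82 + 2034 + 364 + 912 = 3392
ΣP(Q2 2019)Q(Q1 2019) = 2×45 + 339×7 + 364×1 + 3×318 = 90 + 2373 + 364 + 954 = 3781
P = 3392 / 3781 × 100 = 89.7117
Fisher = √(L × P) = √(89.1803 × 89.7117) = 89.4456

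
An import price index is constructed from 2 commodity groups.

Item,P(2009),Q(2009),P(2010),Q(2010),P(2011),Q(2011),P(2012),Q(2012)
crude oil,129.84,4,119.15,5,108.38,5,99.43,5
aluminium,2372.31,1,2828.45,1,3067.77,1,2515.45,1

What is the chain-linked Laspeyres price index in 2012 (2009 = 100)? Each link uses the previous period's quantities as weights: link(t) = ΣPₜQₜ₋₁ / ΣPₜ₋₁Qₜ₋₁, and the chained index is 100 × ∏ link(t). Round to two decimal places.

100.56

Link 2009→2010:
ΣP(2010)Q(2009) = 119.15×4 + 2828.45×1 = 476.6 + 2828.45 = 3305.05
ΣP(2009)Q(2009) = 129.84×4 + 2372.31×1 = 519.36 + 2372.31 = 2891.67
link = 3305.05/2891.67 = 1.142955
Link 2010→2011:
ΣP(2011)Q(2010) = 108.38×5 + 3067.77×1 = 541.9 + 3067.77 = 3609.67
ΣP(2010)Q(2010) = 119.15×5 + 2828.45×1 = 595.75 + 2828.45 = 3424.2
link = 3609.67/3424.2 = 1.054164
Link 2011→2012:
ΣP(2012)Q(2011) = 99.43×5 + 2515.45×1 = 497.15 + 2515.45 = 3012.6
ΣP(2011)Q(2011) = 108.38×5 + 3067.77×1 = 541.9 + 3067.77 = 3609.67
link = 3012.6/3609.67 = 0.834592
Chained index = 100 × 1.142955 × 1.054164 × 0.834592 = 100.5568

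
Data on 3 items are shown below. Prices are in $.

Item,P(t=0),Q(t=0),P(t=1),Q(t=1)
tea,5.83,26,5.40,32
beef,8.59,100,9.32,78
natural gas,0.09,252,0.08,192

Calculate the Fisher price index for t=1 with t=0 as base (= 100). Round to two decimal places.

105.23

Laspeyres component (base-period weights):
ΣP(t=1)Q(t=0) = 5.40×26 + 9.32×100 + 0.08×252 = 140.4 + 932 + 20.16 = 1092.56
ΣP(t=0)Q(t=0) = 5.83×26 + 8.59×100 + 0.09×252 = 151.58 + 859 + 22.68 = 1033.26
L = 1092.56 / 1033.26 × 100 = 105.7391
Paasche component (current-period weights):
ΣP(t=1)Q(t=1) = 5.40×32 + 9.32×78 + 0.08×192 = 172.8 + 726.96 + 15.36 = 915.12
ΣP(t=0)Q(t=1) = 5.83×32 + 8.59×78 + 0.09×192 = 186.56 + 670.02 + 17.28 = 873.86
P = 915.12 / 873.86 × 100 = 104.7216
Fisher = √(L × P) = √(105.7391 × 104.7216) = 105.2291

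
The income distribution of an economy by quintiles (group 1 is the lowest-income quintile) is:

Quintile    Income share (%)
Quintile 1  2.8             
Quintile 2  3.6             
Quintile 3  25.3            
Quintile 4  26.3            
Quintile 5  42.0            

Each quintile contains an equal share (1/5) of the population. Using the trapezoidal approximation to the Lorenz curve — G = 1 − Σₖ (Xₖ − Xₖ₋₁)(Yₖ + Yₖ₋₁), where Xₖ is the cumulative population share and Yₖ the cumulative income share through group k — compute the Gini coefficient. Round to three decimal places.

0.404

Cumulative income shares Yₖ: 0.0280, 0.0640, 0.3170, 0.5800, 1.0000
Σ (Xₖ−Xₖ₋₁)(Yₖ+Yₖ₋₁) = (1/5)(0.0280+0.0000) + (1/5)(0.0640+0.0280) + (1/5)(0.3170+0.0640) + (1/5)(0.5800+0.3170) + (1/5)(1.0000+0.5800)
  = 0.0056 + 0.0184 + 0.0762 + 0.1794 + 0.3160 = 0.5956
G = 1 − 0.5956 = 0.4044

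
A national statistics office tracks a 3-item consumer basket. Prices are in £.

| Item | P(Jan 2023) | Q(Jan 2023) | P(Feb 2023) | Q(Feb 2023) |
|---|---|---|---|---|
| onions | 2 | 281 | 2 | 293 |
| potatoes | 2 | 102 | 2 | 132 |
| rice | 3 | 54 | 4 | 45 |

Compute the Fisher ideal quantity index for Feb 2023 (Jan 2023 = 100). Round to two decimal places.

105.51

Laspeyres component (base-period weights):
ΣP(Jan 2023)Q(Feb 2023) = 2×293 + 2×132 + 3×45 = 586 + 264 + 135 = 985
ΣP(Jan 2023)Q(Jan 2023) = 2×281 + 2×102 + 3×54 = 562 + 204 + 162 = 928
L = 985 / 928 × 100 = 106.1422
Paasche component (current-period weights):
ΣP(Feb 2023)Q(Feb 2023) = 2×293 + 2×132 + 4×45 = 586 + 264 + 180 = 1030
ΣP(Feb 2023)Q(Jan 2023) = 2×281 + 2×102 + 4×54 = 562 + 204 + 216 = 982
P = 1030 / 982 × 100 = 104.8880
Fisher = √(L × P) = √(106.1422 × 104.8880) = 105.5132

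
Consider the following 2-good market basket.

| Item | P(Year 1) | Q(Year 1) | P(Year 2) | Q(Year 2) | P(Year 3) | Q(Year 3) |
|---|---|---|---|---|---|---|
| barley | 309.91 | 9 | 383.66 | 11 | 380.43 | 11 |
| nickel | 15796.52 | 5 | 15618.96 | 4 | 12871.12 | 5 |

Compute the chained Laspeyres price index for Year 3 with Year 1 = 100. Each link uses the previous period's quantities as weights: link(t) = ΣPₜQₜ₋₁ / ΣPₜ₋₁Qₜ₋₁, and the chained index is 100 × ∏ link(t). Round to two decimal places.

Link Year 1→Year 2:
ΣP(Year 2)Q(Year 1) = 383.66×9 + 15618.96×5 = 3452.94 + 78094.8 = 81547.74
ΣP(Year 1)Q(Year 1) = 309.91×9 + 15796.52×5 = 2789.19 + 78982.6 = 81771.79
link = 81547.74/81771.79 = 0.997260
Link Year 2→Year 3:
ΣP(Year 3)Q(Year 2) = 380.43×11 + 12871.12×4 = 4184.73 + 51484.48 = 55669.21
ΣP(Year 2)Q(Year 2) = 383.66×11 + 15618.96×4 = 4220.26 + 62475.84 = 66696.1
link = 55669.21/66696.1 = 0.834670
Chained index = 100 × 0.997260 × 0.834670 = 83.2383

83.24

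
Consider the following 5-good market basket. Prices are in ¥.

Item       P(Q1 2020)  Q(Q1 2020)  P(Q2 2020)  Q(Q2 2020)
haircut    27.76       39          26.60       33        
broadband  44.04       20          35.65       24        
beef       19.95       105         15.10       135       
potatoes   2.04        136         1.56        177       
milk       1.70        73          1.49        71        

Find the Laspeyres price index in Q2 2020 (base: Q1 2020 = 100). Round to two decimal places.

82.00

Laspeyres price index uses base-period quantities as weights.
ΣP(Q2 2020)·Q(Q1 2020) = 26.60×39 + 35.65×20 + 15.10×105 + 1.56×136 + 1.49×73 = 1037.4 + 713 + 1585.5 + 212.16 + 108.77 = 3656.83
ΣP(Q1 2020)·Q(Q1 2020) = 27.76×39 + 44.04×20 + 19.95×105 + 2.04×136 + 1.70×73 = 1082.64 + 880.8 + 2094.75 + 277.44 + 124.1 = 4459.73
Index = 3656.83 / 4459.73 × 100 = 81.9967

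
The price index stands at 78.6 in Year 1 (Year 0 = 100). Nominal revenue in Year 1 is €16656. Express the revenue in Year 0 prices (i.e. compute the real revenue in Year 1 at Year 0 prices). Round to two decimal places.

21190.84

Real = Nominal ÷ (Index/100) = 16656 ÷ (78.6/100)
     = 16656 ÷ 0.786 = 21190.8397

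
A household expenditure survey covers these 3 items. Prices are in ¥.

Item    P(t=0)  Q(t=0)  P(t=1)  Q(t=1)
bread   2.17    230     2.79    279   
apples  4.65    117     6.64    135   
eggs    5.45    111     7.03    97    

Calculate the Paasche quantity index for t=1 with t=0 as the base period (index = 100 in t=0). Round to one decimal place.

107.2

Paasche quantity index uses current-period prices as weights.
ΣP(t=1)·Q(t=1) = 2.79×279 + 6.64×135 + 7.03×97 = 778.41 + 896.4 + 681.91 = 2356.72
ΣP(t=1)·Q(t=0) = 2.79×230 + 6.64×117 + 7.03×111 = 641.7 + 776.88 + 780.33 = 2198.91
Index = 2356.72 / 2198.91 × 100 = 107.1767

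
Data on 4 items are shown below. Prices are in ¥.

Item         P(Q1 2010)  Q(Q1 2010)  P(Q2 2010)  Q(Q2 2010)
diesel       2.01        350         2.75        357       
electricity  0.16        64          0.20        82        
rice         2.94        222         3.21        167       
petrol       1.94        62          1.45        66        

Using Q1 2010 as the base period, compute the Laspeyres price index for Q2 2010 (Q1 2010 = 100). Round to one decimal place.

Laspeyres price index uses base-period quantities as weights.
ΣP(Q2 2010)·Q(Q1 2010) = 2.75×350 + 0.20×64 + 3.21×222 + 1.45×62 = 962.5 + 12.8 + 712.62 + 89.9 = 1777.82
ΣP(Q1 2010)·Q(Q1 2010) = 2.01×350 + 0.16×64 + 2.94×222 + 1.94×62 = 703.5 + 10.24 + 652.68 + 120.28 = 1486.7
Index = 1777.82 / 1486.7 × 100 = 119.5816

119.6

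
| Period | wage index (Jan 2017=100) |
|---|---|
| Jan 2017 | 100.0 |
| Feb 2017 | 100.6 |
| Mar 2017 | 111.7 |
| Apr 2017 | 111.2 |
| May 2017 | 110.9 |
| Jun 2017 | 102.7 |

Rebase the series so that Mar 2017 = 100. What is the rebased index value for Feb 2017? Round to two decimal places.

Rebased(Feb 2017) = 100.6 / 111.7 × 100 = 90.0627

90.06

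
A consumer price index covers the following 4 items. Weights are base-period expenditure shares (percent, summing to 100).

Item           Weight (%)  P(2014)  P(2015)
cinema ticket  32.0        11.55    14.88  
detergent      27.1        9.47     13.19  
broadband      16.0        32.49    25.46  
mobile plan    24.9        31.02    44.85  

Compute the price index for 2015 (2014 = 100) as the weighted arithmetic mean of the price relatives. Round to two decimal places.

127.51

cinema ticket: 32.0 × (14.88/11.55) = 32.0 × 1.288312 = 41.2260
detergent: 27.1 × (13.19/9.47) = 27.1 × 1.392819 = 37.7454
broadband: 16.0 × (25.46/32.49) = 16.0 × 0.783626 = 12.5380
mobile plan: 24.9 × (44.85/31.02) = 24.9 × 1.445841 = 36.0015
Index = Σ wᵢ·(p₁ᵢ/p₀ᵢ) = 41.2260 + 37.7454 + 12.5380 + 36.0015 = 127.5108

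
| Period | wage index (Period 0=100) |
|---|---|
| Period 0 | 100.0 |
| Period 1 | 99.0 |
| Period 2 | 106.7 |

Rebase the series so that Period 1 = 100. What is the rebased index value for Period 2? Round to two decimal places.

107.78

Rebased(Period 2) = 106.7 / 99.0 × 100 = 107.7778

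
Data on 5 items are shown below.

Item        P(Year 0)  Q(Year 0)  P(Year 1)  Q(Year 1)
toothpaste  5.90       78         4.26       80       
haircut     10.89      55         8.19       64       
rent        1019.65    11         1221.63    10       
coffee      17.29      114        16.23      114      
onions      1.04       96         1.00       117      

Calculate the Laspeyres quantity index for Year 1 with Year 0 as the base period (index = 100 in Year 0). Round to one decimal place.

93.8

Laspeyres quantity index uses base-period prices as weights.
ΣP(Year 0)·Q(Year 1) = 5.90×80 + 10.89×64 + 1019.65×10 + 17.29×114 + 1.04×117 = 472 + 696.96 + 10196.5 + 1971.06 + 121.68 = 13458.2
ΣP(Year 0)·Q(Year 0) = 5.90×78 + 10.89×55 + 1019.65×11 + 17.29×114 + 1.04×96 = 460.2 + 598.95 + 11216.15 + 1971.06 + 99.84 = 14346.2
Index = 13458.2 / 14346.2 × 100 = 93.8102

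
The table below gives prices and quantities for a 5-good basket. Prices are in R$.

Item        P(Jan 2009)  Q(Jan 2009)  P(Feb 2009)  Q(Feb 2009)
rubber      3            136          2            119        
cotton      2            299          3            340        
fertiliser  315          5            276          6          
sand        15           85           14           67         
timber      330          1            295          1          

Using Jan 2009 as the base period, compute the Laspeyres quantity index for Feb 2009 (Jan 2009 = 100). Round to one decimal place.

101.8

Laspeyres quantity index uses base-period prices as weights.
ΣP(Jan 2009)·Q(Feb 2009) = 3×119 + 2×340 + 315×6 + 15×67 + 330×1 = 357 + 680 + 1890 + 1005 + 330 = 4262
ΣP(Jan 2009)·Q(Jan 2009) = 3×136 + 2×299 + 315×5 + 15×85 + 330×1 = 408 + 598 + 1575 + 1275 + 330 = 4186
Index = 4262 / 4186 × 100 = 101.8156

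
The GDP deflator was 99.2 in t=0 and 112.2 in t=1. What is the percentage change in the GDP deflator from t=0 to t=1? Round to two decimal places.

Change = (112.2 − 99.2) / 99.2 × 100
       = 13.0 / 99.2 × 100 = 13.1048%

13.10%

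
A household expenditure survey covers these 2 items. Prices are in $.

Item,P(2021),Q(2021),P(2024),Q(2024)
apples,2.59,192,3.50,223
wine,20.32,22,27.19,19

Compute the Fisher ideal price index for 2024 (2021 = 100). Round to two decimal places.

134.56

Laspeyres component (base-period weights):
ΣP(2024)Q(2021) = 3.50×192 + 27.19×22 = 672 + 598.18 = 1270.18
ΣP(2021)Q(2021) = 2.59×192 + 20.32×22 = 497.28 + 447.04 = 944.32
L = 1270.18 / 944.32 × 100 = 134.5074
Paasche component (current-period weights):
ΣP(2024)Q(2024) = 3.50×223 + 27.19×19 = 780.5 + 516.61 = 1297.11
ΣP(2021)Q(2024) = 2.59×223 + 20.32×19 = 577.57 + 386.08 = 963.65
P = 1297.11 / 963.65 × 100 = 134.6038
Fisher = √(L × P) = √(134.5074 × 134.6038) = 134.5556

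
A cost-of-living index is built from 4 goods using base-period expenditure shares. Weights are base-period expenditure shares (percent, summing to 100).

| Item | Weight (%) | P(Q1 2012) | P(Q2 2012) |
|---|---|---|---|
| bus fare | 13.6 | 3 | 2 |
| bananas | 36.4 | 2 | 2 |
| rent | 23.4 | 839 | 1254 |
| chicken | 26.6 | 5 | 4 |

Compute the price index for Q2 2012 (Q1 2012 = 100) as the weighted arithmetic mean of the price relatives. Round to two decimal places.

101.72

bus fare: 13.6 × (2/3) = 13.6 × 0.666667 = 9.0667
bananas: 36.4 × (2/2) = 36.4 × 1.000000 = 36.4000
rent: 23.4 × (1254/839) = 23.4 × 1.494636 = 34.9745
chicken: 26.6 × (4/5) = 26.6 × 0.800000 = 21.2800
Index = Σ wᵢ·(p₁ᵢ/p₀ᵢ) = 9.0667 + 36.4000 + 34.9745 + 21.2800 = 101.7212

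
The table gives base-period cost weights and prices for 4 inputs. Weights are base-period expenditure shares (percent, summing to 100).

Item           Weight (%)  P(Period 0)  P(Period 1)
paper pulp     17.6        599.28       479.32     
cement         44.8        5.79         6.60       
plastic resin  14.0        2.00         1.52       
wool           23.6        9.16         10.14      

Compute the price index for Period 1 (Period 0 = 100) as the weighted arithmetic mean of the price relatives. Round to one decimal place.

101.9

paper pulp: 17.6 × (479.32/599.28) = 17.6 × 0.799826 = 14.0769
cement: 44.8 × (6.60/5.79) = 44.8 × 1.139896 = 51.0674
plastic resin: 14.0 × (1.52/2.00) = 14.0 × 0.760000 = 10.6400
wool: 23.6 × (10.14/9.16) = 23.6 × 1.106987 = 26.1249
Index = Σ wᵢ·(p₁ᵢ/p₀ᵢ) = 14.0769 + 51.0674 + 10.6400 + 26.1249 = 101.9092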